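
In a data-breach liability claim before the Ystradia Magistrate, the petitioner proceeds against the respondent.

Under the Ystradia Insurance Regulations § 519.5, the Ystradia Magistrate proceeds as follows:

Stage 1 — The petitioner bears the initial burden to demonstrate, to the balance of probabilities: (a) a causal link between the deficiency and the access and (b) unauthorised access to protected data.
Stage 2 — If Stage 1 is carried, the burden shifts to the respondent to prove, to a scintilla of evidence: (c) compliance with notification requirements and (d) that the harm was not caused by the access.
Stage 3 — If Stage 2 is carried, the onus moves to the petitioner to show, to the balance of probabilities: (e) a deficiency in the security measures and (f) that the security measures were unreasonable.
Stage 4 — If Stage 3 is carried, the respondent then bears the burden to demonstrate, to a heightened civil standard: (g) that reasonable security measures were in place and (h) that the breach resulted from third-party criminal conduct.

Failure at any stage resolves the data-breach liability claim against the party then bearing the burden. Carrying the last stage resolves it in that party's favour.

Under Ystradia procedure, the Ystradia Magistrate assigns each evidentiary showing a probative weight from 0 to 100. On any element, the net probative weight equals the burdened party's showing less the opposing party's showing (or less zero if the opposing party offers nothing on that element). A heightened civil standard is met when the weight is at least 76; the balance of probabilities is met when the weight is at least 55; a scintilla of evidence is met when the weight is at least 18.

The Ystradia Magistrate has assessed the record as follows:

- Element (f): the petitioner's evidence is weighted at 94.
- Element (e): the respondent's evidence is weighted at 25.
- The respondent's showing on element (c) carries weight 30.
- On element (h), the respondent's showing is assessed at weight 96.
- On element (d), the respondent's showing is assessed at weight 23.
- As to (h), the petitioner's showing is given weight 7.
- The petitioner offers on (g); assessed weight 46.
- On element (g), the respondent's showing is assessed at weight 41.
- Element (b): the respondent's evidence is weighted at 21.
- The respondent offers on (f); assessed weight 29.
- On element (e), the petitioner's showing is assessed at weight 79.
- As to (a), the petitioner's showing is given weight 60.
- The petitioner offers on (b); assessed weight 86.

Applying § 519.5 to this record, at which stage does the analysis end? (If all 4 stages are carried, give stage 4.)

Stage 1 (petitioner, the balance of probabilities, weight is at least 55): (a) 60 ≥ 55 — meets; (b) net 86−21=65 ≥ 55 — meets.
  All elements met. The burden passes to the respondent.
Stage 2 (respondent, a scintilla of evidence, weight is at least 18): (c) 30 ≥ 18 — meets; (d) 23 ≥ 18 — meets.
  The respondent carries Stage 2; the petitioner now bears the burden.
Stage 3 (petitioner, the balance of probabilities, weight is at least 55): (e) net 79−25=54 < 55 — fails; (f) net 94−29=65 ≥ 55 — meets.
  Stage 3 not carried; the petitioner fails its burden.
The analysis ends at Stage 3; the respondent prevails.

stage 3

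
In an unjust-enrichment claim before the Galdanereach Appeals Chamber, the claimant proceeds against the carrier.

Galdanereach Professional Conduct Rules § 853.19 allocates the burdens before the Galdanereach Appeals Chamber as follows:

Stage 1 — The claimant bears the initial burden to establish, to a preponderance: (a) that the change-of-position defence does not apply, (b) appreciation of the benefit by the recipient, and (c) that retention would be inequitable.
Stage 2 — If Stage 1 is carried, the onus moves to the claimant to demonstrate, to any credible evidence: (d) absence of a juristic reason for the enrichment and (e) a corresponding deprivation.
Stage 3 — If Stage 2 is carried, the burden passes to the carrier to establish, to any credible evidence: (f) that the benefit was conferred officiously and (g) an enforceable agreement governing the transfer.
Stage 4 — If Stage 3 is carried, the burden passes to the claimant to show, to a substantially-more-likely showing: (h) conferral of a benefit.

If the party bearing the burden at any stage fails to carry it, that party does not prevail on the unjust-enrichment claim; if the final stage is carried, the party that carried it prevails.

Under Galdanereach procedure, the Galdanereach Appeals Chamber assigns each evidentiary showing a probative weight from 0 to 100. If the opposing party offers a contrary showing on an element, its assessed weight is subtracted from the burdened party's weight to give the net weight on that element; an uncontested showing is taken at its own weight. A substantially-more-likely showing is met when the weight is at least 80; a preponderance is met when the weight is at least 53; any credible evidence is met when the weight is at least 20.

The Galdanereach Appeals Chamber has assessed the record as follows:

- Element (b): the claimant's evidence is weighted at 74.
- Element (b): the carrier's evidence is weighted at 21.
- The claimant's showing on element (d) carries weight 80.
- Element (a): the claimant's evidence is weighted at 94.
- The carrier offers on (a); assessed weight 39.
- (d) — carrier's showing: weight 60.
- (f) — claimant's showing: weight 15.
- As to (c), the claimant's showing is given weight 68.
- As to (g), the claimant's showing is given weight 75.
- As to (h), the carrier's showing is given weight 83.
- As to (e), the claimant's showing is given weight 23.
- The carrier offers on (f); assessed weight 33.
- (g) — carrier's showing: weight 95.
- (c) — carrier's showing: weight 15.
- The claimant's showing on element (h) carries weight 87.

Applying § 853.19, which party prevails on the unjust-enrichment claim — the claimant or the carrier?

At Stage 1 the claimant must meet a preponderance (weight is at least 53): on (a) the weight is 94 less the opposing 39 gives net 55, ≥ 53, so (a) meets the standard; on (b) the weight is 74 less the opposing 21 gives net 53, which does reach 53, so (b) meets the standard; on (c) the weight is 68 less the opposing 15 gives net 53, ≥ 53, so (c) meets the standard.
  Stage 1 carried; the burden remains with the claimant.
At Stage 2 the claimant must meet any credible evidence (weight is at least 20): on (d) the weight is 80 less the opposing 60 gives net 20, ≥ 20, so (d) meets the standard; on (e) the weight is 23, which does reach 20, so (e) meets the standard.
  All elements met. The burden passes to the carrier.
At Stage 3 the carrier must meet any credible evidence (weight is at least 20): on (f) the weight is 33 less the opposing 15 gives net 18, < 20, so (f) does not meet the standard; on (g) the weight is 95 less the opposing 75 gives net 20, which does reach 20, so (g) meets the standard.
  The carrier does not carry Stage 3.
So the claimant prevails.

claimant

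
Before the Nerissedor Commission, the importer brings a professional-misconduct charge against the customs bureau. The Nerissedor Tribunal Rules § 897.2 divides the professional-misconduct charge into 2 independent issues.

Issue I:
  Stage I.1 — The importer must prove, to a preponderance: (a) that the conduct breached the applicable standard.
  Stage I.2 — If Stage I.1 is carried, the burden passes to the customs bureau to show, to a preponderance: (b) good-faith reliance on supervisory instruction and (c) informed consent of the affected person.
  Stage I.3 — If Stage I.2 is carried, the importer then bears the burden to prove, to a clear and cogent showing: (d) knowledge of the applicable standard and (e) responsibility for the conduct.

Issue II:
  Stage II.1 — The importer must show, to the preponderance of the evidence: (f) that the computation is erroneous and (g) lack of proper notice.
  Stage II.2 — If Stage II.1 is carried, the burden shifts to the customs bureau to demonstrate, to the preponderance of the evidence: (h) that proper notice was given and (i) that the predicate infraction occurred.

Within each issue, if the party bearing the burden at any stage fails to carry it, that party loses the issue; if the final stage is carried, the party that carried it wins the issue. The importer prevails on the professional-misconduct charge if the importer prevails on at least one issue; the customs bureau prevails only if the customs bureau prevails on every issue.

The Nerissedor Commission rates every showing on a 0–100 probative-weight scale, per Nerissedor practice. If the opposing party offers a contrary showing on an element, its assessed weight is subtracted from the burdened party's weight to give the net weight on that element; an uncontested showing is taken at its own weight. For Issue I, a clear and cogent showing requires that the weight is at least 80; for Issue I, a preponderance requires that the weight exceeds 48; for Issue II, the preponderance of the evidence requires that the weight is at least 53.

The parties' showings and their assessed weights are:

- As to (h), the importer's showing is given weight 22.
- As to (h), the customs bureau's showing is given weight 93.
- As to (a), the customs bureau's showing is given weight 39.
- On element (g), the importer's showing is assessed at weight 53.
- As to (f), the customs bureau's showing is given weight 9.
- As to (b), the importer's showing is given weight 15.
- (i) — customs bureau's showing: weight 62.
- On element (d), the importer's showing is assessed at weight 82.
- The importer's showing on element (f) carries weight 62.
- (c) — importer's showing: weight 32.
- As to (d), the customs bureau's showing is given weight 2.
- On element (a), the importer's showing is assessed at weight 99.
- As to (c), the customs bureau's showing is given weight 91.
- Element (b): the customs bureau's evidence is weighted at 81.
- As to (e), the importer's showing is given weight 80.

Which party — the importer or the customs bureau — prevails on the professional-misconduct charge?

— Issue I —
Stage I.1 — burden on importer; standard: a preponderance (weight exceeds 48).
    (a): 99 − 39 = 60 > 48 [met]
  Stage I.1 carried; the burden shifts to the customs bureau.
Stage I.2 — burden on customs bureau; standard: a preponderance (weight exceeds 48).
    (b): 81 − 15 = 66 > 48 [met]
    (c): 91 − 32 = 59 > 48 [met]
  All elements met. The burden passes to the importer.
Stage I.3 — burden on importer; standard: a clear and cogent showing (weight is at least 80).
    (d): 82 − 2 = 80 ≥ 80 [met]
    (e): 80 ≥ 80 [met]
  All elements met at the final stage.
With every stage satisfied, the importer prevails on this issue.
— Issue II —
Stage II.1 (importer, the preponderance of the evidence, weight is at least 53): (f) net 62−9=53 ≥ 53 — meets; (g) 53 ≥ 53 — meets.
  Stage II.1 carried; the burden shifts to the customs bureau.
Stage II.2 (customs bureau, the preponderance of the evidence, weight is at least 53): (h) net 93−22=71 ≥ 53 — meets; (i) 62 ≥ 53 — meets.
  The customs bureau carries the last stage.
All stages carried — the customs bureau prevails on this issue.
Per-issue: Issue I → importer; Issue II → customs bureau. The importer must prevail on at least one issue; overall, the importer prevails.

importer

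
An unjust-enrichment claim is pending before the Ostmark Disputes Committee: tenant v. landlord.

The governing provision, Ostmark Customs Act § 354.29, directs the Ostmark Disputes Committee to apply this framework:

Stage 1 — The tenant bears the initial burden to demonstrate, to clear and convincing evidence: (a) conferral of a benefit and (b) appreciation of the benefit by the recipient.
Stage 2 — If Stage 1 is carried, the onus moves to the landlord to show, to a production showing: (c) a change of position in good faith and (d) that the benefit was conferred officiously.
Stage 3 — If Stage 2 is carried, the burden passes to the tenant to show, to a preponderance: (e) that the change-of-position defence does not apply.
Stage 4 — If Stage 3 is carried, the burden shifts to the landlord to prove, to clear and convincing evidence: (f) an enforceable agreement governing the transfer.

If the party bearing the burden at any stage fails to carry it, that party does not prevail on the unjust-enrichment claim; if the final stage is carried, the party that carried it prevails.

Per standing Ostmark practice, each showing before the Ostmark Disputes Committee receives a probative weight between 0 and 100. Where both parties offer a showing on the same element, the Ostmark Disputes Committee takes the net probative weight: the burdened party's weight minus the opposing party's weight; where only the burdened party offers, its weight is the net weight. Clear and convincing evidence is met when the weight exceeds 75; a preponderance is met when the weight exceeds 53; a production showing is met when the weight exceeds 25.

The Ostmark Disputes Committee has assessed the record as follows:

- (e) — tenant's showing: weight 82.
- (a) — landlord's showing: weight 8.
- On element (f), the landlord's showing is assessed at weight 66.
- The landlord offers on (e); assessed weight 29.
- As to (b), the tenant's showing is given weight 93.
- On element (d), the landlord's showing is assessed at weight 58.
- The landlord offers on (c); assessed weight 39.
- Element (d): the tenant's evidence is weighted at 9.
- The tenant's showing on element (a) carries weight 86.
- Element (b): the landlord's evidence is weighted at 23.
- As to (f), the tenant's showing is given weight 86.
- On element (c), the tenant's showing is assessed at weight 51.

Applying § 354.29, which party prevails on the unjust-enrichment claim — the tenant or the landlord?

Stage 1 — burden on tenant; standard: clear and convincing evidence (weight exceeds 75).
    (a): 86 − 8 = 78 > 75 [met]
    (b): 93 − 23 = 70 ≤ 75 [not met]
  Stage 1 not carried; the tenant fails its burden.
So the landlord prevails.

landlord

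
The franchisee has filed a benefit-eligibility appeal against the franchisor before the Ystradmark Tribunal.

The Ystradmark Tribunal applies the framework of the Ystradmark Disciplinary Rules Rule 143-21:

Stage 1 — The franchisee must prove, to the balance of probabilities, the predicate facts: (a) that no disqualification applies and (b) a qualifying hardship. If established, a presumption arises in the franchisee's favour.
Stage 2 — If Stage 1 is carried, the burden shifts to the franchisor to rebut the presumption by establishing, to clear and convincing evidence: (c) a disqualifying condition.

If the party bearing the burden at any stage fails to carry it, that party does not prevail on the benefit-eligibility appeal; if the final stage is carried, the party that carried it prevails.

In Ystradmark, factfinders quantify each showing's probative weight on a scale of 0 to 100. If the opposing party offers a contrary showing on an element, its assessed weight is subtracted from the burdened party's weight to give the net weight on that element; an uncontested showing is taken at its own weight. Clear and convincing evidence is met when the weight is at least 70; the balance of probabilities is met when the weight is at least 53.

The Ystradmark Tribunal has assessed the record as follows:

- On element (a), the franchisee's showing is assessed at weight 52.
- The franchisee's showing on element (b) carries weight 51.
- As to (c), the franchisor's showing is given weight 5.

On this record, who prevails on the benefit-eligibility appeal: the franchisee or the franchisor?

Stage 1 (franchisee, the balance of probabilities, weight is at least 53): (a) 52 < 53 — fails; (b) 51 < 53 — fails.
  The franchisee does not carry Stage 1.
The franchisor prevails.

franchisor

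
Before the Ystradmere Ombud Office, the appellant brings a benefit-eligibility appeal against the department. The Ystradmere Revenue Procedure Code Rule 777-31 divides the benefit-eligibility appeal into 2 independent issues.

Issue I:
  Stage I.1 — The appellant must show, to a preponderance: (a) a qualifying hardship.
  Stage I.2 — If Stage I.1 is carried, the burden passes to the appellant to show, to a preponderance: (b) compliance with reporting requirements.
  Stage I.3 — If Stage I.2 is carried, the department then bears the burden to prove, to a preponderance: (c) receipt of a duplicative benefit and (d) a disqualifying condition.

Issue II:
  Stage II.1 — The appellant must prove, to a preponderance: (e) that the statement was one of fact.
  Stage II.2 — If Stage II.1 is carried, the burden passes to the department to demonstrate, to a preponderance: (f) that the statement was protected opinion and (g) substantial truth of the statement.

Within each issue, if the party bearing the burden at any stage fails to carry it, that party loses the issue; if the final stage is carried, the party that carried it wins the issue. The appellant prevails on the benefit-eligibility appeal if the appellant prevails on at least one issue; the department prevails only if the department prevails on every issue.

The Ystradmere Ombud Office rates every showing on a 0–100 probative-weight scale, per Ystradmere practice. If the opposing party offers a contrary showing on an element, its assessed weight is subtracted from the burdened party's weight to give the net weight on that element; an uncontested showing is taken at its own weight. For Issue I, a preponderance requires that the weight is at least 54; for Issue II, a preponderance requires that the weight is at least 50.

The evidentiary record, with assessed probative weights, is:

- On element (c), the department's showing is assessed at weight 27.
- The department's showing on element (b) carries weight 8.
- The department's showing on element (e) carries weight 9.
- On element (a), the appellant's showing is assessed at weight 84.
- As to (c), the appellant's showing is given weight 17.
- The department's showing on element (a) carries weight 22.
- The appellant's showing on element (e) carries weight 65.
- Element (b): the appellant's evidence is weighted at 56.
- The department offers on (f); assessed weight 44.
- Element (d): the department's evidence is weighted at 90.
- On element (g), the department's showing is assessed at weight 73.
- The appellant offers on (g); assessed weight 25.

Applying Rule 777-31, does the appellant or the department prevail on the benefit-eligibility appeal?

— Issue I —
Stage I.1 — burden on appellant; standard: a preponderance (weight is at least 54).
    (a): 84 − 22 = 62 ≥ 54 [met]
  Stage I.1 is satisfied; the appellant continues to bear the burden.
Stage I.2 — burden on appellant; standard: a preponderance (weight is at least 54).
    (b): 56 − 8 = 48 < 54 [not met]
  Stage I.2 not carried; the appellant fails its burden.
The analysis ends at Stage I.2; the department prevails on this issue.
— Issue II —
Stage II.1 — burden on appellant; standard: a preponderance (weight is at least 50).
    (e): 65 − 9 = 56 ≥ 50 [met]
  The appellant carries Stage II.1; the department now bears the burden.
Stage II.2 — burden on department; standard: a preponderance (weight is at least 50).
    (f): 44 < 50 [not met]
    (g): 73 − 25 = 48 < 50 [not met]
  Not every element is met, so the department fails to carry Stage II.2.
The analysis ends at Stage II.2; the appellant prevails on this issue.
Per-issue: Issue I → department; Issue II → appellant. The appellant must prevail on at least one issue; overall, the appellant prevails.

appellant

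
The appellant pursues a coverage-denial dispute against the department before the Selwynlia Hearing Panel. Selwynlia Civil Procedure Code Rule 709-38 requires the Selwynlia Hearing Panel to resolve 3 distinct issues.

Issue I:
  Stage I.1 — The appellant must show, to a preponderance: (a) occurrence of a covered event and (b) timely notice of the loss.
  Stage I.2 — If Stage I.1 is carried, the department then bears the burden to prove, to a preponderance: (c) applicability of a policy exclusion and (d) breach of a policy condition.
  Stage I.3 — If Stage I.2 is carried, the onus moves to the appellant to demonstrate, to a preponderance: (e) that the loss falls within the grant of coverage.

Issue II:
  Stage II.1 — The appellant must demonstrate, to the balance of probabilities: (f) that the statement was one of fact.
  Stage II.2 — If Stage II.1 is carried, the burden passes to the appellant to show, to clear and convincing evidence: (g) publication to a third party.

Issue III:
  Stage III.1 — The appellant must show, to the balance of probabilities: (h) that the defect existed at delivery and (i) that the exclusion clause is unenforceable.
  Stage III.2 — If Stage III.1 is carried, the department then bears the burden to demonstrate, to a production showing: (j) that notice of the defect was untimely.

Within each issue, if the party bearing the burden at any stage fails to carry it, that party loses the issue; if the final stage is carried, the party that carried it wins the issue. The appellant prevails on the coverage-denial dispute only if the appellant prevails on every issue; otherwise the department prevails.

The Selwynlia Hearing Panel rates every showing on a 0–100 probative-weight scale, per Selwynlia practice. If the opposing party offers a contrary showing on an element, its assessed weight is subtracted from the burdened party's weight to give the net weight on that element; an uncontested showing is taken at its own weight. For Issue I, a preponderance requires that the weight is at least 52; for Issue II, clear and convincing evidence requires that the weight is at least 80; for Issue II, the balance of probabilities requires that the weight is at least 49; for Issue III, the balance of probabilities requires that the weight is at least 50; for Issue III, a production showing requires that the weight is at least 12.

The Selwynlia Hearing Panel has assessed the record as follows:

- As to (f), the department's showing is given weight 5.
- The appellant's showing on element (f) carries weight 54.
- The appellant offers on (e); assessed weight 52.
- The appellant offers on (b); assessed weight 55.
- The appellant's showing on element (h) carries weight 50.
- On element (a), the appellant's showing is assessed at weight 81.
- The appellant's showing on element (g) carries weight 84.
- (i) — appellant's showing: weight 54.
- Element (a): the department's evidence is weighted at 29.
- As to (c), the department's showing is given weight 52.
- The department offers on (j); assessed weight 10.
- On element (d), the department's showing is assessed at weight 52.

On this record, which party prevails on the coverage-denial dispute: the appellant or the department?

appellant

— Issue I —
Stage I.1 (appellant, a preponderance, weight is at least 52): (a) net 81−29=52 ≥ 52 — meets; (b) 55 ≥ 52 — meets.
  The appellant carries Stage I.1; the department now bears the burden.
Stage I.2 (department, a preponderance, weight is at least 52): (c) 52 ≥ 52 — meets; (d) 52 ≥ 52 — meets.
  Stage I.2 is satisfied; the onus moves to the appellant.
Stage I.3 (appellant, a preponderance, weight is at least 52): (e) 52 ≥ 52 — meets.
  All elements met at the final stage.
All stages carried — the appellant prevails on this issue.
— Issue II —
At Stage II.1 the appellant must meet the balance of probabilities (weight is at least 49): on (f) the weight is 54 less the opposing 5 gives net 49, ≥ 49, so (f) meets the standard.
  Stage II.1 is satisfied; the appellant continues to bear the burden.
At Stage II.2 the appellant must meet clear and convincing evidence (weight is at least 80): on (g) the weight is 84, ≥ 80, so (g) meets the standard.
  All elements met at the final stage.
Every stage carried; the appellant prevails on this issue.
— Issue III —
Stage III.1 — burden on appellant; standard: the balance of probabilities (weight is at least 50).
    (h): 50 ≥ 50 [met]
    (i): 54 ≥ 50 [met]
  All elements met. The burden passes to the department.
Stage III.2 — burden on department; standard: a production showing (weight is at least 12).
    (j): 10 < 12 [not met]
  The department does not carry Stage III.2.
The analysis ends at Stage III.2; the appellant prevails on this issue.
Per-issue: Issue I → appellant; Issue II → appellant; Issue III → appellant. The appellant must prevail on every issue; overall, the appellant prevails.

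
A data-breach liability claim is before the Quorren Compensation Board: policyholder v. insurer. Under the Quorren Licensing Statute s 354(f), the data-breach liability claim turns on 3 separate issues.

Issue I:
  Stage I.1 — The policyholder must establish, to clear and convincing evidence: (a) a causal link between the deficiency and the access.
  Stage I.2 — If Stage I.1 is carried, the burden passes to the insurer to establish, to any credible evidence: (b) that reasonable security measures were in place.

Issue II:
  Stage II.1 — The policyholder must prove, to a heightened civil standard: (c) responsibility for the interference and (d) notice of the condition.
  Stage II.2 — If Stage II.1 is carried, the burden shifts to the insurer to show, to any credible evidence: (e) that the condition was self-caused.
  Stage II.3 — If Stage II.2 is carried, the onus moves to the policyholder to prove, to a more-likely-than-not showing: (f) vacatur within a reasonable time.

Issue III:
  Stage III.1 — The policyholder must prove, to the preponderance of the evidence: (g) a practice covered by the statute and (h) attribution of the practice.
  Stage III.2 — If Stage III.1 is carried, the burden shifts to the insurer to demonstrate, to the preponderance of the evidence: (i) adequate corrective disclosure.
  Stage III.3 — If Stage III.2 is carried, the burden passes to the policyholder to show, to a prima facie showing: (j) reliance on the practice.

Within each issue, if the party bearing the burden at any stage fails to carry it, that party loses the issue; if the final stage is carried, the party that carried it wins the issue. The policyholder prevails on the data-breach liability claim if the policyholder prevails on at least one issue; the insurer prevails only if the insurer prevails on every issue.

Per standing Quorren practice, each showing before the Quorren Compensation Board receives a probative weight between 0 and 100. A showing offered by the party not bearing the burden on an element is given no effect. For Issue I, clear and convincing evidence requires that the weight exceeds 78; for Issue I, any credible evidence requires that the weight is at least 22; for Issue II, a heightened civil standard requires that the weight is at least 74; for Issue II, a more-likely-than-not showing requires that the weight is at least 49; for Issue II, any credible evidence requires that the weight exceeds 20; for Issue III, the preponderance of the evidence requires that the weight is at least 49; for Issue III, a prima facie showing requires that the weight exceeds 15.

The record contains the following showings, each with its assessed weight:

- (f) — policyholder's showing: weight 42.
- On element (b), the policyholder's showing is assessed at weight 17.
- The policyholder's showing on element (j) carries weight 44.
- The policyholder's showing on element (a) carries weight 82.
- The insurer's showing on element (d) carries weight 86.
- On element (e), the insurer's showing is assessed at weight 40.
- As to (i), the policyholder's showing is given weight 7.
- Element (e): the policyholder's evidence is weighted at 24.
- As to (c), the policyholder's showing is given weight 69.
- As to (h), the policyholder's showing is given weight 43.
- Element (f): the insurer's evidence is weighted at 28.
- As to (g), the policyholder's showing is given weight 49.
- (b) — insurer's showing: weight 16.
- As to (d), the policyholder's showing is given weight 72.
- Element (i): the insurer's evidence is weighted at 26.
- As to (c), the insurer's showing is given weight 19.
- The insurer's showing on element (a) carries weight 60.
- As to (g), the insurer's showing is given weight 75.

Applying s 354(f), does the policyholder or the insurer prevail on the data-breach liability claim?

policyholder

— Issue I —
Stage I.1 — burden on policyholder; standard: clear and convincing evidence (weight exceeds 78).
    (a): 82 (insurer's 60 disregarded) > 78 [met]
  Stage I.1 is satisfied; the onus moves to the insurer.
Stage I.2 — burden on insurer; standard: any credible evidence (weight is at least 22).
    (b): 16 (policyholder's 17 disregarded) < 22 [not met]
  The insurer does not carry Stage I.2.
The policyholder prevails on this issue.
— Issue II —
Stage II.1 (policyholder, a heightened civil standard, weight is at least 74): (c) 69 (insurer's 19 disregarded) < 74 — fails; (d) 72 (insurer's 86 disregarded) < 74 — fails.
  Not every element is met, so the policyholder fails to carry Stage II.1.
The insurer prevails on this issue.
— Issue III —
At Stage III.1 the policyholder must meet the preponderance of the evidence (weight is at least 49): on (g) the weight is 49 (the insurer's 75 is given no effect), which does reach 49, so (g) meets the standard; on (h) the weight is 43, which does not reach 49, so (h) does not meet the standard.
  Stage III.1 not carried; the policyholder fails its burden.
The analysis ends at Stage III.1; the insurer prevails on this issue.
Per-issue: Issue I → policyholder; Issue II → insurer; Issue III → insurer. The policyholder must prevail on at least one issue; overall, the policyholder prevails.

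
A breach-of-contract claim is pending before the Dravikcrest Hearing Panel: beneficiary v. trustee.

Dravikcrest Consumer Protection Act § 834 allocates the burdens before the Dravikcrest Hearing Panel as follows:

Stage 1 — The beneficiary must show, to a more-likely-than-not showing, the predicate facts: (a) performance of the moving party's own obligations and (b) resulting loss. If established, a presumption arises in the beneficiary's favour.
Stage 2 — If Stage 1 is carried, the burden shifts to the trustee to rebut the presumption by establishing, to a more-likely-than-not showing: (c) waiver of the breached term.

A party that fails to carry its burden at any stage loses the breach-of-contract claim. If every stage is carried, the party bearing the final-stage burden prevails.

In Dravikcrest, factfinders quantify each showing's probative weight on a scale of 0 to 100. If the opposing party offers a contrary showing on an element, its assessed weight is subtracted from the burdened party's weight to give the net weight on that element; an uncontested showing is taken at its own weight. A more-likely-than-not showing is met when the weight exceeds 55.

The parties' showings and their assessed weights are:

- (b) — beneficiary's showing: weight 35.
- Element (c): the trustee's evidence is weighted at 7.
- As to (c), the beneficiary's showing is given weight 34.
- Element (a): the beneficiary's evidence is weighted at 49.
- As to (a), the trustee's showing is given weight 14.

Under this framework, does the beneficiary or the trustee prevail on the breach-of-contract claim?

Stage 1 (beneficiary, a more-likely-than-not showing, weight exceeds 55): (a) net 49−14=35 ≤ 55 — fails; (b) 35 ≤ 55 — fails.
  The beneficiary does not carry Stage 1.
So the trustee prevails.

trustee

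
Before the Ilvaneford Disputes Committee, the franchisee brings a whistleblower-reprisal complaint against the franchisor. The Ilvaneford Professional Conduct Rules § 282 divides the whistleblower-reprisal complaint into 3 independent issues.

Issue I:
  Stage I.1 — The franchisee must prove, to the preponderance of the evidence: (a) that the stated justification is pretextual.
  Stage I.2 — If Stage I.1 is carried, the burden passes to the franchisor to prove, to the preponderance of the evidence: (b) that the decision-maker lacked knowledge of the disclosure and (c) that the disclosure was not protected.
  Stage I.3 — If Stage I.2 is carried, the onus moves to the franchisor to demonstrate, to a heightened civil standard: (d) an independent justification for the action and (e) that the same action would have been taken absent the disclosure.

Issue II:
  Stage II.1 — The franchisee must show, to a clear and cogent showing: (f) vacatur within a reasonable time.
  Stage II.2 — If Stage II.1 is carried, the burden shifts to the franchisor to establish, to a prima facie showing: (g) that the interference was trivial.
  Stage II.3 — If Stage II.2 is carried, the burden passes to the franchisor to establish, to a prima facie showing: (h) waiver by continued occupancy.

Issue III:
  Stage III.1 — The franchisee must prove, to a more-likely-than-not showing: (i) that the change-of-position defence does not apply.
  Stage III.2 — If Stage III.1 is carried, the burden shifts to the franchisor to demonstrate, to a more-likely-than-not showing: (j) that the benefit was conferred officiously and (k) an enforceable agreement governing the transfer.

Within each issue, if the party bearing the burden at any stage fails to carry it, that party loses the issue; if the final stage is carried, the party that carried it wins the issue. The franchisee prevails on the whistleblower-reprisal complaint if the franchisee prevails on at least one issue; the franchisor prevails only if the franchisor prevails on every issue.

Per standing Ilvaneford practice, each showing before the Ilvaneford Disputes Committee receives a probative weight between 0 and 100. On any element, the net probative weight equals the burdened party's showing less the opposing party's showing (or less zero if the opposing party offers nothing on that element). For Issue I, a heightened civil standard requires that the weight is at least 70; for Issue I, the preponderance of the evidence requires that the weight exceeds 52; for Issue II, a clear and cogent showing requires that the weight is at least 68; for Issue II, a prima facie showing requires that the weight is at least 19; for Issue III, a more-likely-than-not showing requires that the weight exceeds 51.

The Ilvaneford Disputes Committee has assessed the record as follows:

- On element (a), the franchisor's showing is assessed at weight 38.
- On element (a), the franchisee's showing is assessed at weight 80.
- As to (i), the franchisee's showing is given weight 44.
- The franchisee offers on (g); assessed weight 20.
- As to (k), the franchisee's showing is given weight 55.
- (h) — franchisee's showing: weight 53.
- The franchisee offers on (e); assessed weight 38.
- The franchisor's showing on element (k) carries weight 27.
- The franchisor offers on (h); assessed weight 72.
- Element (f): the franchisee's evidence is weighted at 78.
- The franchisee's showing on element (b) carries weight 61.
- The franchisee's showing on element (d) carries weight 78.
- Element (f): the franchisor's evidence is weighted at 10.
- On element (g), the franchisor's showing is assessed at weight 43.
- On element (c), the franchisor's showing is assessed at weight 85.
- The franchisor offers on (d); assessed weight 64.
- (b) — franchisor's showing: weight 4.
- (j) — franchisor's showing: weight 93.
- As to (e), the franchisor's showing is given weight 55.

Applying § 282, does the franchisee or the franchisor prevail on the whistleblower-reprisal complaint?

franchisor

— Issue I —
At Stage I.1 the franchisee must meet the preponderance of the evidence (weight exceeds 52): on (a) the weight is 80 less the opposing 38 gives net 42, ≤ 52, so (a) does not meet the standard.
  Stage I.1 not carried; the franchisee fails its burden.
The franchisor prevails on this issue.
— Issue II —
At Stage II.1 the franchisee must meet a clear and cogent showing (weight is at least 68): on (f) the weight is 78 less the opposing 10 gives net 68, ≥ 68, so (f) meets the standard.
  Stage II.1 is satisfied; the onus moves to the franchisor.
At Stage II.2 the franchisor must meet a prima facie showing (weight is at least 19): on (g) the weight is 43 less the opposing 20 gives net 23, which does reach 19, so (g) meets the standard.
  All elements met. The franchisor retains the burden for Stage II.3.
At Stage II.3 the franchisor must meet a prima facie showing (weight is at least 19): on (h) the weight is 72 less the opposing 53 gives net 19, ≥ 19, so (h) meets the standard.
  Stage II.3 carried; the final stage is satisfied.
With every stage satisfied, the franchisor prevails on this issue.
— Issue III —
Stage III.1 — burden on franchisee; standard: a more-likely-than-not showing (weight exceeds 51).
    (i): 44 ≤ 51 [not met]
  Not every element is met, so the franchisee fails to carry Stage III.1.
So the franchisor prevails on this issue.
Per-issue: Issue I → franchisor; Issue II → franchisor; Issue III → franchisor. The franchisee must prevail on at least one issue; overall, the franchisor prevails.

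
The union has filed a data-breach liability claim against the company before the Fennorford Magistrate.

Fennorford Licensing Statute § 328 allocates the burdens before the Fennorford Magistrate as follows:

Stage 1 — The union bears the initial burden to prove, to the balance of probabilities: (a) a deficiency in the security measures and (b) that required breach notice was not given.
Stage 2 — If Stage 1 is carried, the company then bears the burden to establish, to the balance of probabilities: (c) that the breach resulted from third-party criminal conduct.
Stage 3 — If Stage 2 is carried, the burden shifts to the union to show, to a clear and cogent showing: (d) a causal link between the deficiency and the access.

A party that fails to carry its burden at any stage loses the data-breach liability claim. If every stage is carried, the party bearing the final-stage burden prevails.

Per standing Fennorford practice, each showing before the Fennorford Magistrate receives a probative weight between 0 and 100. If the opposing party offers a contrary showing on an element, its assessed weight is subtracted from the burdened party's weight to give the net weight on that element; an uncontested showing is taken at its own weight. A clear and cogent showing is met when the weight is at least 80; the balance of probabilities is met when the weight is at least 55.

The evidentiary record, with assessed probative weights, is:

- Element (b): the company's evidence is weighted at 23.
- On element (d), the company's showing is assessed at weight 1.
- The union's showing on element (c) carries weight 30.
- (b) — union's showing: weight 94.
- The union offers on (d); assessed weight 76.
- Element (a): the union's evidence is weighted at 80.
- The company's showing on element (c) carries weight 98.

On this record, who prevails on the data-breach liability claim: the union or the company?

company

Stage 1 (union, the balance of probabilities, weight is at least 55): (a) 80 ≥ 55 — meets; (b) net 94−23=71 ≥ 55 — meets.
  All elements met. The burden passes to the company.
Stage 2 (company, the balance of probabilities, weight is at least 55): (c) net 98−30=68 ≥ 55 — meets.
  All elements met. The burden passes to the union.
Stage 3 (union, a clear and cogent showing, weight is at least 80): (d) net 76−1=75 < 80 — fails.
  The union does not carry Stage 3.
So the company prevails.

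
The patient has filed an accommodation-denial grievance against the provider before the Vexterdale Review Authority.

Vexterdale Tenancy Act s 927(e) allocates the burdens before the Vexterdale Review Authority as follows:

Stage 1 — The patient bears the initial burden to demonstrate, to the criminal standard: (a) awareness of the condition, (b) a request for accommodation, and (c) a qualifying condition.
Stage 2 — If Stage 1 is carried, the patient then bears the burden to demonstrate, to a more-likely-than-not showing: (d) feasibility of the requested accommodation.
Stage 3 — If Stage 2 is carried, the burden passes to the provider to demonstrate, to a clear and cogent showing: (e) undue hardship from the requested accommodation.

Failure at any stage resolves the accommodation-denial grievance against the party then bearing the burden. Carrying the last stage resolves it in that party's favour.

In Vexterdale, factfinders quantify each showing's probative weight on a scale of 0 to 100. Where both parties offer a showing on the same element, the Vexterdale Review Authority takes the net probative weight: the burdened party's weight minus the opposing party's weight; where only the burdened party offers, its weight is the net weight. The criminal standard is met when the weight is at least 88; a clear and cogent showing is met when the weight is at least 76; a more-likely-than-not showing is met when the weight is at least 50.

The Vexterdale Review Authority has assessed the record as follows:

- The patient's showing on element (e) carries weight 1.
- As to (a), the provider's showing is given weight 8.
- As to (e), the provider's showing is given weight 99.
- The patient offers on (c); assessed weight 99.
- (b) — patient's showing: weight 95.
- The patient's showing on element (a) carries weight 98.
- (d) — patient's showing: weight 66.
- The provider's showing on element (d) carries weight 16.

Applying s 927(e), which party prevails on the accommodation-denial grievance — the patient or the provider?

At Stage 1 the patient must meet the criminal standard (weight is at least 88): on (a) the weight is 98 less the opposing 8 gives net 90, which does reach 88, so (a) meets the standard; on (b) the weight is 95, which does reach 88, so (b) meets the standard; on (c) the weight is 99, ≥ 88, so (c) meets the standard.
  All elements met. The patient retains the burden for Stage 2.
At Stage 2 the patient must meet a more-likely-than-not showing (weight is at least 50): on (d) the weight is 66 less the opposing 16 gives net 50, ≥ 50, so (d) meets the standard.
  The patient carries Stage 2; the provider now bears the burden.
At Stage 3 the provider must meet a clear and cogent showing (weight is at least 76): on (e) the weight is 99 less the opposing 1 gives net 98, which does reach 76, so (e) meets the standard.
  Stage 3 carried; the final stage is satisfied.
Every stage carried; the provider prevails.

provider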